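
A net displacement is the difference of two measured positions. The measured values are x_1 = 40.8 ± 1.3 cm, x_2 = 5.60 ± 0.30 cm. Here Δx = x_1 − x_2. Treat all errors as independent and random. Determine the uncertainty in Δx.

Δx is a linear combination, so absolute uncertainties add in quadrature:
  (δx_1)² = 1.69;  (δx_2)² = 0.0900
δΔx = √(1.78) = 1.33 cm

1.33 cm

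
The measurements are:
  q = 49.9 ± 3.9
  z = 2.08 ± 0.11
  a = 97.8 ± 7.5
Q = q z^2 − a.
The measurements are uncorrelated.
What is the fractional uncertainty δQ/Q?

0.249

Let p = q·z^2 = 216. δp/p = √((1·δq/q)² + (2·δz/z)²) = √(0.00611 + 0.0112) = 0.132, so δp = 28.4.
Q = p − a: δQ = √(δp² + δa²) = √(806 + 56.2) = 29.4
Q = 118, so δQ/Q = 29.4/118 = 0.249.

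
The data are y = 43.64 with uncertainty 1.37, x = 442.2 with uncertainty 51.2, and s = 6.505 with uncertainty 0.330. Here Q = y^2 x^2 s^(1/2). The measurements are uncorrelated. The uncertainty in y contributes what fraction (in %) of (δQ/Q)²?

6.77%

(δQ/Q)² = (2·δy/y)² + (2·δx/x)² + (½·δs/s)²
  y term: (2×0.0314)² = 0.00394
  x term: (2×0.116)² = 0.0536
  s term: (0.5×0.0507)² = 0.000643
Total = 0.0582. Share from y = 0.00394/0.0582 = 0.0677.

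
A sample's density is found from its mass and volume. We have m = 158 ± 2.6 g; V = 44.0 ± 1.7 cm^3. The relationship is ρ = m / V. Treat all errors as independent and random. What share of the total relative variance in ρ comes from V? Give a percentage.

84.6%

(δρ/ρ)² = (1·δm/m)² + (-1·δV/V)²
  m term: (1×0.0165)² = 0.000271
  V term: (-1×0.0386)² = 0.00149
Total = 0.00176. Share from V = 0.00149/0.00176 = 0.846.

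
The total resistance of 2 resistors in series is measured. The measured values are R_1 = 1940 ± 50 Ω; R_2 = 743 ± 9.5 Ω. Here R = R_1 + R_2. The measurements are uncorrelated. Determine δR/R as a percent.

Sums and differences: (δR)² = Σ (cᵢ δxᵢ)².
  (δR_1)² = 2500;  (δR_2)² = 90.2
δR = √(2590) = 50.9 Ω
R = 2680 Ω, so δR/R = 50.9/2680 = 0.0190.

1.90%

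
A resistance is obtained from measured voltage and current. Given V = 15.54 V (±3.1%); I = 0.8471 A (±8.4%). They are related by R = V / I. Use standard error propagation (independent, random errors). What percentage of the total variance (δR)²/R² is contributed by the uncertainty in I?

88.0%

(δR/R)² = (1·δV/V)² + (-1·δI/I)²
  V term: (1×0.0310)² = 0.000961
  I term: (-1×0.0840)² = 0.00706
Total = 0.00802. Share from I = 0.00706/0.00802 = 0.880.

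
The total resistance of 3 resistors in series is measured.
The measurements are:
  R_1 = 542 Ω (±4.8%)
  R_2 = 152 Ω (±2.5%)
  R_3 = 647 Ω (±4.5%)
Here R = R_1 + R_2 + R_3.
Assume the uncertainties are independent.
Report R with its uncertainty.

1340 ± 39.2 Ω

Absolute uncertainties add in quadrature for a linear combination:
  (δR_1)² = 677;  (δR_2)² = 14.4;  (δR_3)² = 848
δR = √(1540) = 39.2 Ω
R = 1340 Ω.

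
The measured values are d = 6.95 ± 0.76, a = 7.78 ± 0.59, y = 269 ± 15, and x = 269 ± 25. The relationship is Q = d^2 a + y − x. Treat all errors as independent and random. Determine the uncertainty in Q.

91.7

Let p = d^2·a = 376. δp/p = √((2·δd/d)² + (1·δa/a)²) = √(0.0478 + 0.00575) = 0.231, so δp = 87.0.
Q = p + y − x: δQ = √(δp² + δy² + δx²) = √(7570 + 225 + 625) = 91.7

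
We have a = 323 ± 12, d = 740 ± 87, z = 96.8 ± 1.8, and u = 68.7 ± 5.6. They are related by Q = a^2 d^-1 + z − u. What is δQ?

Let p = a^2·d^-1 = 141. δp/p = √((2·δa/a)² + (-1·δd/d)²) = √(0.00552 + 0.0138) = 0.139, so δp = 19.6.
Q = p + z − u: δQ = √(δp² + δz² + δu²) = √(384 + 3.24 + 31.4) = 20.5

20.5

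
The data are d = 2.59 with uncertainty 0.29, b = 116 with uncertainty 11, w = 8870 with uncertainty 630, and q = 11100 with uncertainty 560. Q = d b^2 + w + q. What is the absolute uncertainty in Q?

7720

Let p = d·b^2 = 34900. δp/p = √((1·δd/d)² + (2·δb/b)²) = √(0.0125 + 0.0360) = 0.220, so δp = 7680.
Q = p + w + q: δQ = √(δp² + δw² + δq²) = √(5.89e+07 + 3.97e+05 + 3.14e+05) = 7720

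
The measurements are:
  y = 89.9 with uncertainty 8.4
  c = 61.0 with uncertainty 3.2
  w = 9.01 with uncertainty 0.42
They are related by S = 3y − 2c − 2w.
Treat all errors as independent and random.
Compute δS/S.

For a sum/difference, combine absolute errors in quadrature:
  (3·δy)² = 635;  (2·δc)² = 41.0;  (2·δw)² = 0.706
δS = √(677) = 26.0
S = 130, so δS/S = 26.0/130 = 0.201.

0.201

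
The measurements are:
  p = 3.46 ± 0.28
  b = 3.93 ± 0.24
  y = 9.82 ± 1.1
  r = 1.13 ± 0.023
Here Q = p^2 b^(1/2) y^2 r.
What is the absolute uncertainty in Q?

721

For a monomial Q ∝ p^2, b^(1/2), y^2, r, fractional errors add in quadrature:
  (2·δp/p)² = (2×0.0809)² = 0.0262;  (½·δb/b)² = (0.5×0.0611)² = 0.000932;  (2·δy/y)² = (2×0.112)² = 0.0502;  (1·δr/r)² = (1×0.0204)² = 0.000414
δQ/Q = √(0.0777) = 0.279
Q = 2590, so δQ = 0.279 × 2590 = 721.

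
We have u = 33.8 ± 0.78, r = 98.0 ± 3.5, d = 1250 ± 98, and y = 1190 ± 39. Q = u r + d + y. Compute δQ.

Let p = u·r = 3310. δp/p = √((1·δu/u)² + (1·δr/r)²) = √(0.000533 + 0.00128) = 0.0425, so δp = 141.
Q = p + d + y: δQ = √(δp² + δd² + δy²) = √(19800 + 9600 + 1520) = 176

176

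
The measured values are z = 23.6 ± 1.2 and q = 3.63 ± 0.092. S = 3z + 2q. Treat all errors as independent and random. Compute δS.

3.60

Absolute uncertainties add in quadrature for a linear combination:
  (3·δz)² = 13.0;  (2·δq)² = 0.0339
δS = √(13.0) = 3.60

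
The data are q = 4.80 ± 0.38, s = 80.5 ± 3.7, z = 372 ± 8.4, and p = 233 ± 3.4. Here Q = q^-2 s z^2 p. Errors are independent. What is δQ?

Products/powers → add relative errors in quadrature, weighted by exponent:
  (-2·δq/q)² = (-2×0.0792)² = 0.0251;  (1·δs/s)² = (1×0.0460)² = 0.00211;  (2·δz/z)² = (2×0.0226)² = 0.00204;  (1·δp/p)² = (1×0.0146)² = 0.000213
δQ/Q = √(0.0294) = 0.172
Q = 1.13e+08, so δQ = 0.172 × 1.13e+08 = 1.93e+07.

1.93e+07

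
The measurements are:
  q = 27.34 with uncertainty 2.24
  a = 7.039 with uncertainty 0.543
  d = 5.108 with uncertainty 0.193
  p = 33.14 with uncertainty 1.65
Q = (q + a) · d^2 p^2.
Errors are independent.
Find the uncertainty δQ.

Let u = q + a = 34.38. δu = √(δq² + δa²) = √(5.02 + 0.295) = 2.30, so δu/u = 0.0670.
Q is then a monomial in u, d, p:
δQ/Q = √((δu/u)² + (2·δd/d)² + (2·δp/p)²) = √(0.00449 + 0.00571 + 0.00992) = 0.142
Q = 985100, so δQ = 0.142 × 985100 = 1.4e+05.

1.4e+05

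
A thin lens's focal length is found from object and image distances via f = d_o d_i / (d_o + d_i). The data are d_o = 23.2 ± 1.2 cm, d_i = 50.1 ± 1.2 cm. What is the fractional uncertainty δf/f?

0.0362

∂f/∂d_o = (d_i/(d_o+d_i))² = 0.467;  ∂f/∂d_i = (d_o/(d_o+d_i))² = 0.100
δf = √((∂f/∂d_o · δd_o)² + (∂f/∂d_i · δd_i)²) = √(0.314 + 0.0145) = 0.573 cm
f = 15.9 cm, so δf/f = 0.573/15.9 = 0.0362.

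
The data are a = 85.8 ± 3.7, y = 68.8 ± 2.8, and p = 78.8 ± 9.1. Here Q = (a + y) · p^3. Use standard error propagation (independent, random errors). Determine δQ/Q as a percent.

34.8%

Let u = a + y = 155. δu = √(δa² + δy²) = √(13.7 + 7.84) = 4.64, so δu/u = 0.0300.
Q is then a monomial in u, p:
δQ/Q = √((δu/u)² + (3·δp/p)²) = √(0.000901 + 0.120) = 0.348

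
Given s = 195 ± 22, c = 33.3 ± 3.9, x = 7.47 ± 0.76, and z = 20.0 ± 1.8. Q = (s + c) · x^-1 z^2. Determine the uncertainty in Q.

Let u = s + c = 228. δu = √(δs² + δc²) = √(484 + 15.2) = 22.3, so δu/u = 0.0979.
Q is then a monomial in u, x, z:
δQ/Q = √((δu/u)² + (-1·δx/x)² + (2·δz/z)²) = √(0.00958 + 0.0104 + 0.0324) = 0.229
Q = 12200, so δQ = 0.229 × 12200 = 2800.

2800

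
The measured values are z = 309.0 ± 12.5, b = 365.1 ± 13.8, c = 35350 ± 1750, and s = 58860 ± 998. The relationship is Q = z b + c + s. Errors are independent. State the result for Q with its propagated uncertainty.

207000 ± 6560

Let p = z·b = 112800. δp/p = √((1·δz/z)² + (1·δb/b)²) = √(0.00164 + 0.00143) = 0.0554, so δp = 6250.
Q = p + c + s: δQ = √(δp² + δc² + δs²) = √(3.9e+07 + 3.06e+06 + 9.96e+05) = 6560
Q = 207000.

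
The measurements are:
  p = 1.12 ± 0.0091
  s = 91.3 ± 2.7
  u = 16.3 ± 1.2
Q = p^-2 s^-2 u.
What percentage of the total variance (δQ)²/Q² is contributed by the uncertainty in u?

59.0%

(δQ/Q)² = (-2·δp/p)² + (-2·δs/s)² + (1·δu/u)²
  p term: (-2×0.00813)² = 0.000264
  s term: (-2×0.0296)² = 0.00350
  u term: (1×0.0736)² = 0.00542
Total = 0.00918. Share from u = 0.00542/0.00918 = 0.590.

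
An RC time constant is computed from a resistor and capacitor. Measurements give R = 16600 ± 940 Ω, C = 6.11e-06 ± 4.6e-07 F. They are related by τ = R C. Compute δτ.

Since τ is a product/quotient, work with relative uncertainties:
  (1·δR/R)² = (1×0.0566)² = 0.00321;  (1·δC/C)² = (1×0.0753)² = 0.00567
δτ/τ = √(0.00887) = 0.0942
τ = 0.101 s, so δτ = 0.0942 × 0.101 = 0.00955 s.

0.00955 s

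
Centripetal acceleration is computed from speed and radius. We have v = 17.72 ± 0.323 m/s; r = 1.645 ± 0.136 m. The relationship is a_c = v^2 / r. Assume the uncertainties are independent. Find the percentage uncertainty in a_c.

9.04%

Each factor contributes (exponent × relative error)² to (δa_c/a_c)²:
  (2·δv/v)² = (2×0.0182)² = 0.00133;  (-1·δr/r)² = (-1×0.0827)² = 0.00684
δa_c/a_c = √(0.00816) = 0.0904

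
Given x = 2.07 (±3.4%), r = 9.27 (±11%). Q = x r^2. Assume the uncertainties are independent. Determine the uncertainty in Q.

Since Q is a product/quotient, work with relative uncertainties:
  (1·δx/x)² = (1×0.0340)² = 0.00116;  (2·δr/r)² = (2×0.110)² = 0.0484
δQ/Q = √(0.0496) = 0.223
Q = 178, so δQ = 0.223 × 178 = 39.6.

39.6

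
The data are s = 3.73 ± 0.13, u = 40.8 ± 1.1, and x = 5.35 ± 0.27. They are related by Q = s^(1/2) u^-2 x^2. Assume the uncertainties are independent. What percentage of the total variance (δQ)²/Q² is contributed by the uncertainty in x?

76.0%

(δQ/Q)² = (½·δs/s)² + (-2·δu/u)² + (2·δx/x)²
  s term: (0.5×0.0349)² = 0.000304
  u term: (-2×0.0270)² = 0.00291
  x term: (2×0.0505)² = 0.0102
Total = 0.0134. Share from x = 0.0102/0.0134 = 0.760.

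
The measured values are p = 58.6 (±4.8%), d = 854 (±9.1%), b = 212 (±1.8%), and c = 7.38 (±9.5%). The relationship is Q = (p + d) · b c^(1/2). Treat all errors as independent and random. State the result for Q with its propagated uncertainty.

Let u = p + d = 913. δu = √(δp² + δd²) = √(7.91 + 6040) = 77.8, so δu/u = 0.0852.
Q is then a monomial in u, b, c:
δQ/Q = √((δu/u)² + (1·δb/b)² + (½·δc/c)²) = √(0.00726 + 0.000324 + 0.00226) = 0.0992
Q = 5.26e+05, so δQ = 0.0992 × 5.26e+05 = 52100.

(5.26 ± 0.521) × 10^5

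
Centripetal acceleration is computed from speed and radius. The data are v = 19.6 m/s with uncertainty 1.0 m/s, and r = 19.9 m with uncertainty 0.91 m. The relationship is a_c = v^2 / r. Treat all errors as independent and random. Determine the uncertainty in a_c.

a_c is a product of powers, so relative uncertainties combine in quadrature:
  (2·δv/v)² = (2×0.0510)² = 0.0104;  (-1·δr/r)² = (-1×0.0457)² = 0.00209
δa_c/a_c = √(0.0125) = 0.112
a_c = 19.3 m/s^2, so δa_c = 0.112 × 19.3 = 2.16 m/s^2.

2.16 m/s^2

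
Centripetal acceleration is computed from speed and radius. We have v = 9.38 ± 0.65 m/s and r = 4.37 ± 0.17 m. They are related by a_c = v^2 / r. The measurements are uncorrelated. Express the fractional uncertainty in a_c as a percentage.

For a monomial a_c ∝ v^2, r^-1, fractional errors add in quadrature:
  (2·δv/v)² = (2×0.0693)² = 0.0192;  (-1·δr/r)² = (-1×0.0389)² = 0.00151
δa_c/a_c = √(0.0207) = 0.144

14.4%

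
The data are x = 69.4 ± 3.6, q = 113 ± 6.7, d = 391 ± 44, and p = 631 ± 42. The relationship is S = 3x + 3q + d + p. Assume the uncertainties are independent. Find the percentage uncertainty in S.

4.14%

For a sum/difference, combine absolute errors in quadrature:
  (3·δx)² = 117;  (3·δq)² = 404;  (δd)² = 1940;  (δp)² = 1760
δS = √(4220) = 65.0
S = 1570, so δS/S = 65.0/1570 = 0.0414.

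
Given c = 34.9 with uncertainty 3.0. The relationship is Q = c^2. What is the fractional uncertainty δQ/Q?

Q ∝ c^2, so δQ/Q = |2| · δc/c = 2 × 0.0860 = 0.172.

0.172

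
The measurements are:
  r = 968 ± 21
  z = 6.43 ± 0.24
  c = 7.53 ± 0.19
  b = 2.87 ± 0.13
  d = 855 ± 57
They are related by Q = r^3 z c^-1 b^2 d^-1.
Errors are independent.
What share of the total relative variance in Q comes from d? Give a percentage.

23.5%

(δQ/Q)² = (3·δr/r)² + (1·δz/z)² + (-1·δc/c)² + (2·δb/b)² + (-1·δd/d)²
  r term: (3×0.0217)² = 0.00424
  z term: (1×0.0373)² = 0.00139
  c term: (-1×0.0252)² = 0.000637
  b term: (2×0.0453)² = 0.00821
  d term: (-1×0.0667)² = 0.00444
Total = 0.0189. Share from d = 0.00444/0.0189 = 0.235.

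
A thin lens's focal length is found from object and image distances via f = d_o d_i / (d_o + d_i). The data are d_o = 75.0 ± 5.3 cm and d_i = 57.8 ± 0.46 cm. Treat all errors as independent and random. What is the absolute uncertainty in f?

∂f/∂d_o = (d_i/(d_o+d_i))² = 0.189;  ∂f/∂d_i = (d_o/(d_o+d_i))² = 0.319
δf = √((∂f/∂d_o · δd_o)² + (∂f/∂d_i · δd_i)²) = √(1.01 + 0.0215) = 1.01 cm

1.01 cm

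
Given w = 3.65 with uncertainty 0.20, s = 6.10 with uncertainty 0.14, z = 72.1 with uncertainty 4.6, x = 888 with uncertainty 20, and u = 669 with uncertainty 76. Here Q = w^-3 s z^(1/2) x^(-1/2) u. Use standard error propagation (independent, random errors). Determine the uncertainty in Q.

Each factor contributes (exponent × relative error)² to (δQ/Q)²:
  (-3·δw/w)² = (-3×0.0548)² = 0.0270;  (1·δs/s)² = (1×0.0230)² = 0.000527;  (½·δz/z)² = (0.5×0.0638)² = 0.00102;  (−½·δx/x)² = (-0.5×0.0225)² = 0.000127;  (1·δu/u)² = (1×0.114)² = 0.0129
δQ/Q = √(0.0416) = 0.204
Q = 23.9, so δQ = 0.204 × 23.9 = 4.88.

4.88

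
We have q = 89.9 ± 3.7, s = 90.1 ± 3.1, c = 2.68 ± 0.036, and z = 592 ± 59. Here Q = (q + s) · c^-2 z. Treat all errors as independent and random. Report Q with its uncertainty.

Let u = q + s = 180. δu = √(δq² + δs²) = √(13.7 + 9.61) = 4.83, so δu/u = 0.0268.
Q is then a monomial in u, c, z:
δQ/Q = √((δu/u)² + (-2·δc/c)² + (1·δz/z)²) = √(0.000719 + 0.000722 + 0.00993) = 0.107
Q = 14800, so δQ = 0.107 × 14800 = 1580.

14800 ± 1580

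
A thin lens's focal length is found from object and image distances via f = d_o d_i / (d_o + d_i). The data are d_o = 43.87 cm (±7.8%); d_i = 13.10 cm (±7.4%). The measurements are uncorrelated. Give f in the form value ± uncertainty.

∂f/∂d_o = (d_i/(d_o+d_i))² = 0.0529;  ∂f/∂d_i = (d_o/(d_o+d_i))² = 0.593
δf = √((∂f/∂d_o · δd_o)² + (∂f/∂d_i · δd_i)²) = √(0.0327 + 0.330) = 0.603 cm
f = 10.09 cm.

10.09 ± 0.603 cm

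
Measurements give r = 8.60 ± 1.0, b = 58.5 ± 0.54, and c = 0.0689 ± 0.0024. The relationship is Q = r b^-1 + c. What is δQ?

0.0173

Let p = r·b^-1 = 0.147. δp/p = √((1·δr/r)² + (-1·δb/b)²) = √(0.0135 + 8.52e-05) = 0.117, so δp = 0.0171.
Q = p + c: δQ = √(δp² + δc²) = √(0.000294 + 5.76e-06) = 0.0173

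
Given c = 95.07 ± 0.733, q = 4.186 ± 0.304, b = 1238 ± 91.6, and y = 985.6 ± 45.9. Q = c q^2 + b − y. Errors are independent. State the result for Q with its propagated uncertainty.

Let p = c·q^2 = 1666. δp/p = √((1·δc/c)² + (2·δq/q)²) = √(5.94e-05 + 0.0211) = 0.145, so δp = 242.
Q = p + b − y: δQ = √(δp² + δb² + δy²) = √(58700 + 8390 + 2110) = 263
Q = 1918.

1918 ± 263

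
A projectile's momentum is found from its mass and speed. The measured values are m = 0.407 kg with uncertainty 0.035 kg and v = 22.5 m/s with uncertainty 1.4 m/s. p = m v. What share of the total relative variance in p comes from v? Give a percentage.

(δp/p)² = (1·δm/m)² + (1·δv/v)²
  m term: (1×0.0860)² = 0.00740
  v term: (1×0.0622)² = 0.00387
Total = 0.0113. Share from v = 0.00387/0.0113 = 0.344.

34.4%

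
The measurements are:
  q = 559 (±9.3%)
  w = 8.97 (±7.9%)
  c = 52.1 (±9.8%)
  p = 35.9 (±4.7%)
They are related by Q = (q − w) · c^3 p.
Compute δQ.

Let u = q − w = 550. δu = √(δq² + δw²) = √(2700 + 0.502) = 52.0, so δu/u = 0.0945.
Q is then a monomial in u, c, p:
δQ/Q = √((δu/u)² + (3·δc/c)² + (1·δp/p)²) = √(0.00894 + 0.0864 + 0.00221) = 0.312
Q = 2.79e+09, so δQ = 0.312 × 2.79e+09 = 8.72e+08.

8.72e+08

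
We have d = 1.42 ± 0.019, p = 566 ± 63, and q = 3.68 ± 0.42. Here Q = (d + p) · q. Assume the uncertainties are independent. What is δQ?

332

Let u = d + p = 567. δu = √(δd² + δp²) = √(0.000361 + 3970) = 63.0, so δu/u = 0.111.
Q is then a monomial in u, q:
δQ/Q = √((δu/u)² + (1·δq/q)²) = √(0.0123 + 0.0130) = 0.159
Q = 2090, so δQ = 0.159 × 2090 = 332.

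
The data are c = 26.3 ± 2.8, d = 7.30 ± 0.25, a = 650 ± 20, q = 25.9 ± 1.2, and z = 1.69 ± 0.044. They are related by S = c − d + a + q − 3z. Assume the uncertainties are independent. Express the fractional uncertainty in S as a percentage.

S is a linear combination, so absolute uncertainties add in quadrature:
  (δc)² = 7.84;  (δd)² = 0.0625;  (δa)² = 400;  (δq)² = 1.44;  (3·δz)² = 0.0174
δS = √(409) = 20.2
S = 690, so δS/S = 20.2/690 = 0.0293.

2.93%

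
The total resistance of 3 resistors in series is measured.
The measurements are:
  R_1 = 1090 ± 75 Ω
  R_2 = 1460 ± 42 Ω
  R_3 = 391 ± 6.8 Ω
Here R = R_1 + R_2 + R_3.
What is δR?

Sums and differences: (δR)² = Σ (cᵢ δxᵢ)².
  (δR_1)² = 5620;  (δR_2)² = 1760;  (δR_3)² = 46.2
δR = √(7440) = 86.2 Ω

86.2 Ω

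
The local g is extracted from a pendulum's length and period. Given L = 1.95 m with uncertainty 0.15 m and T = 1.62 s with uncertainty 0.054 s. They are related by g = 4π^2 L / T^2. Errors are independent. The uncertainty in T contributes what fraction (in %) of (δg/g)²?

(δg/g)² = (1·δL/L)² + (-2·δT/T)²
  L term: (1×0.0769)² = 0.00592
  T term: (-2×0.0333)² = 0.00444
Total = 0.0104. Share from T = 0.00444/0.0104 = 0.429.

42.9%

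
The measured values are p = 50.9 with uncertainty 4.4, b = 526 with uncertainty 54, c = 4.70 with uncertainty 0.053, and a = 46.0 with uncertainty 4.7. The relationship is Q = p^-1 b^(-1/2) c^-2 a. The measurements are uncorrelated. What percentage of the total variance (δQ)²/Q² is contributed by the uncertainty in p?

35.5%

(δQ/Q)² = (-1·δp/p)² + (−½·δb/b)² + (-2·δc/c)² + (1·δa/a)²
  p term: (-1×0.0864)² = 0.00747
  b term: (-0.5×0.103)² = 0.00263
  c term: (-2×0.0113)² = 0.000509
  a term: (1×0.102)² = 0.0104
Total = 0.0211. Share from p = 0.00747/0.0211 = 0.355.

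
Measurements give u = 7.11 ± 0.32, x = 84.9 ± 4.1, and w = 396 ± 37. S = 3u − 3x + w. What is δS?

For a sum/difference, combine absolute errors in quadrature:
  (3·δu)² = 0.922;  (3·δx)² = 151;  (δw)² = 1370
δS = √(1520) = 39.0

39.0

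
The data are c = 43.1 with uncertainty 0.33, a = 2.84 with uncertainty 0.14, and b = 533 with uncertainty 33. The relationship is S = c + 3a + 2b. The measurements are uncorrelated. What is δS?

For a sum/difference, combine absolute errors in quadrature:
  (δc)² = 0.109;  (3·δa)² = 0.176;  (2·δb)² = 4360
δS = √(4360) = 66.0

66.0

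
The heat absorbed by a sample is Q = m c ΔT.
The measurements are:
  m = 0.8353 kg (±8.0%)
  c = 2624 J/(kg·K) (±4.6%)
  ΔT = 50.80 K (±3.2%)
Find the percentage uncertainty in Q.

Each factor contributes (exponent × relative error)² to (δQ/Q)²:
  (1·δm/m)² = (1×0.0800)² = 0.00640;  (1·δc/c)² = (1×0.0460)² = 0.00212;  (1·δΔT/ΔT)² = (1×0.0320)² = 0.00102
δQ/Q = √(0.00954) = 0.0977

9.77%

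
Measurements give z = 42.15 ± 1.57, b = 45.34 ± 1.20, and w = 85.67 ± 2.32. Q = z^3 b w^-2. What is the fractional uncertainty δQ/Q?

Q is a product of powers, so relative uncertainties combine in quadrature:
  (3·δz/z)² = (3×0.0372)² = 0.0125;  (1·δb/b)² = (1×0.0265)² = 0.000700;  (-2·δw/w)² = (-2×0.0271)² = 0.00293
δQ/Q = √(0.0161) = 0.127

0.127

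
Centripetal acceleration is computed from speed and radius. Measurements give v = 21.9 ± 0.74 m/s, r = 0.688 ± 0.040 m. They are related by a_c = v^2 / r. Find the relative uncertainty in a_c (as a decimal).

Relative error in a monomial: (δa_c/a_c)² = Σ (nᵢ · δxᵢ/xᵢ)².
  (2·δv/v)² = (2×0.0338)² = 0.00457;  (-1·δr/r)² = (-1×0.0581)² = 0.00338
δa_c/a_c = √(0.00795) = 0.0891

0.0891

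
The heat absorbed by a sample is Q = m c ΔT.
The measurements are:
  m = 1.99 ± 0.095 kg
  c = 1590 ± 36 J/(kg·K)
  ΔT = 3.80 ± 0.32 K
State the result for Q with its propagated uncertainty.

12000 ± 1200 J

Relative error in a monomial: (δQ/Q)² = Σ (nᵢ · δxᵢ/xᵢ)².
  (1·δm/m)² = (1×0.0477)² = 0.00228;  (1·δc/c)² = (1×0.0226)² = 0.000513;  (1·δΔT/ΔT)² = (1×0.0842)² = 0.00709
δQ/Q = √(0.00988) = 0.0994
Q = 12000 J, so δQ = 0.0994 × 12000 = 1200 J.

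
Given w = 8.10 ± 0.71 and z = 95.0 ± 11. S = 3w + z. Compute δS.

11.2

S is a linear combination, so absolute uncertainties add in quadrature:
  (3·δw)² = 4.54;  (δz)² = 121
δS = √(126) = 11.2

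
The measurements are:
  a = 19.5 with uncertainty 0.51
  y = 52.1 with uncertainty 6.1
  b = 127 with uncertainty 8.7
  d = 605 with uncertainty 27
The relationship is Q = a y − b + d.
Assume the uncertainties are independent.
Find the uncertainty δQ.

Let p = a·y = 1020. δp/p = √((1·δa/a)² + (1·δy/y)²) = √(0.000684 + 0.0137) = 0.120, so δp = 122.
Q = p − b + d: δQ = √(δp² + δb² + δd²) = √(14900 + 75.7 + 729) = 125

125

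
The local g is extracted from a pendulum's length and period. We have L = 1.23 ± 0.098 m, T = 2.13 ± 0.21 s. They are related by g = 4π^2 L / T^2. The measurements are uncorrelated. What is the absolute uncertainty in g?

2.28 m/s^2

Relative error in a monomial: (δg/g)² = Σ (nᵢ · δxᵢ/xᵢ)².
  (1·δL/L)² = (1×0.0797)² = 0.00635;  (-2·δT/T)² = (-2×0.0986)² = 0.0389
δg/g = √(0.0452) = 0.213
g = 10.7 m/s^2, so δg = 0.213 × 10.7 = 2.28 m/s^2.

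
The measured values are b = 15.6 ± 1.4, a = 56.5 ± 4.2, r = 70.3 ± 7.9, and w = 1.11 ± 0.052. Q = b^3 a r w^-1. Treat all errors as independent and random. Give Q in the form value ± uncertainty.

(1.36 ± 0.414) × 10^7

Each factor contributes (exponent × relative error)² to (δQ/Q)²:
  (3·δb/b)² = (3×0.0897)² = 0.0725;  (1·δa/a)² = (1×0.0743)² = 0.00553;  (1·δr/r)² = (1×0.112)² = 0.0126;  (-1·δw/w)² = (-1×0.0468)² = 0.00219
δQ/Q = √(0.0928) = 0.305
Q = 1.36e+07, so δQ = 0.305 × 1.36e+07 = 4.14e+06.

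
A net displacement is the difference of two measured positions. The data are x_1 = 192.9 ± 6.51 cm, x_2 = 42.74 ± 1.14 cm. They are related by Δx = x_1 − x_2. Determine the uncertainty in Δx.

Each term contributes (cᵢ δxᵢ)² to (δΔx)²:
  (δx_1)² = 42.4;  (δx_2)² = 1.30
δΔx = √(43.7) = 6.61 cm

6.61 cm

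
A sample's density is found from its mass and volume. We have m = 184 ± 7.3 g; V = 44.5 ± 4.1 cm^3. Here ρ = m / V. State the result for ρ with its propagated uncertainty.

4.13 ± 0.415 g/cm^3

Since ρ is a product/quotient, work with relative uncertainties:
  (1·δm/m)² = (1×0.0397)² = 0.00157;  (-1·δV/V)² = (-1×0.0921)² = 0.00849
δρ/ρ = √(0.0101) = 0.100
ρ = 4.13 g/cm^3, so δρ = 0.100 × 4.13 = 0.415 g/cm^3.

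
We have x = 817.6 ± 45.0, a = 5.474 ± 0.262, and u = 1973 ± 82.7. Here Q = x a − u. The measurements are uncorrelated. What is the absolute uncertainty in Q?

337

Let p = x·a = 4476. δp/p = √((1·δx/x)² + (1·δa/a)²) = √(0.00303 + 0.00229) = 0.0729, so δp = 326.
Q = p − u: δQ = √(δp² + δu²) = √(1.07e+05 + 6840) = 337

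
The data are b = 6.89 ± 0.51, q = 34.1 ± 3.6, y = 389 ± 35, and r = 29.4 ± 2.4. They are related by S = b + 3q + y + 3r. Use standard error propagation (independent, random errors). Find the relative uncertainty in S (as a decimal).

0.0637

S is a linear combination, so absolute uncertainties add in quadrature:
  (δb)² = 0.260;  (3·δq)² = 117;  (δy)² = 1220;  (3·δr)² = 51.8
δS = √(1390) = 37.3
S = 586, so δS/S = 37.3/586 = 0.0637.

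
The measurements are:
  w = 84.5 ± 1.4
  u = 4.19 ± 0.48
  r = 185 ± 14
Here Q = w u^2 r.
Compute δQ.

Products/powers → add relative errors in quadrature, weighted by exponent:
  (1·δw/w)² = (1×0.0166)² = 0.000275;  (2·δu/u)² = (2×0.115)² = 0.0525;  (1·δr/r)² = (1×0.0757)² = 0.00573
δQ/Q = √(0.0585) = 0.242
Q = 2.74e+05, so δQ = 0.242 × 2.74e+05 = 66400.

66400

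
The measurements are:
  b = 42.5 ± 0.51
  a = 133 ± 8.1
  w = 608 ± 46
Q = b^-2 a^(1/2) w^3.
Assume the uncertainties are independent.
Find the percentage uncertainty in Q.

For a monomial Q ∝ b^-2, a^(1/2), w^3, fractional errors add in quadrature:
  (-2·δb/b)² = (-2×0.0120)² = 0.000576;  (½·δa/a)² = (0.5×0.0609)² = 0.000927;  (3·δw/w)² = (3×0.0757)² = 0.0515
δQ/Q = √(0.0530) = 0.230

23.0%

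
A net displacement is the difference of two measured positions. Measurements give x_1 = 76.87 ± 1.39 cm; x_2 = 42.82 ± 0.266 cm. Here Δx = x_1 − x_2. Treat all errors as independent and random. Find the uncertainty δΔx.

Sums and differences: (δΔx)² = Σ (cᵢ δxᵢ)².
  (δx_1)² = 1.93;  (δx_2)² = 0.0708
δΔx = √(2.00) = 1.42 cm

1.42 cm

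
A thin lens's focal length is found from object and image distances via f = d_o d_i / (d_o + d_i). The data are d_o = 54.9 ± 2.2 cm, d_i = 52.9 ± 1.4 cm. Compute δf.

∂f/∂d_o = (d_i/(d_o+d_i))² = 0.241;  ∂f/∂d_i = (d_o/(d_o+d_i))² = 0.259
δf = √((∂f/∂d_o · δd_o)² + (∂f/∂d_i · δd_i)²) = √(0.281 + 0.132) = 0.642 cm

0.642 cm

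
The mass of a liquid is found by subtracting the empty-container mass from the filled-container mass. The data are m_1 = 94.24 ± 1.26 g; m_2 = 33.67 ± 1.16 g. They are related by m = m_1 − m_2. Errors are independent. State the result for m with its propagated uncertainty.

60.57 ± 1.71 g

m is a linear combination, so absolute uncertainties add in quadrature:
  (δm_1)² = 1.59;  (δm_2)² = 1.35
δm = √(2.93) = 1.71 g
m = 60.57 g.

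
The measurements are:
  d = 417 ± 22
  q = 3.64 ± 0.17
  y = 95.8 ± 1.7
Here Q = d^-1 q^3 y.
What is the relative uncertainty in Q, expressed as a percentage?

Products/powers → add relative errors in quadrature, weighted by exponent:
  (-1·δd/d)² = (-1×0.0528)² = 0.00278;  (3·δq/q)² = (3×0.0467)² = 0.0196;  (1·δy/y)² = (1×0.0177)² = 0.000315
δQ/Q = √(0.0227) = 0.151

15.1%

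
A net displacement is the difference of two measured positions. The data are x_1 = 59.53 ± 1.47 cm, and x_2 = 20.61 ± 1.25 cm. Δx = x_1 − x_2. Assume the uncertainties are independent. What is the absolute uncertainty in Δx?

Each term contributes (cᵢ δxᵢ)² to (δΔx)²:
  (δx_1)² = 2.16;  (δx_2)² = 1.56
δΔx = √(3.72) = 1.93 cm

1.93 cm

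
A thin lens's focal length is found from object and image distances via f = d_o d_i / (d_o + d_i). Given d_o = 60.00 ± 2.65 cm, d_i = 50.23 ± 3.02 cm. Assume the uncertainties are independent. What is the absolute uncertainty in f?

1.05 cm

∂f/∂d_o = (d_i/(d_o+d_i))² = 0.208;  ∂f/∂d_i = (d_o/(d_o+d_i))² = 0.296
δf = √((∂f/∂d_o · δd_o)² + (∂f/∂d_i · δd_i)²) = √(0.303 + 0.801) = 1.05 cm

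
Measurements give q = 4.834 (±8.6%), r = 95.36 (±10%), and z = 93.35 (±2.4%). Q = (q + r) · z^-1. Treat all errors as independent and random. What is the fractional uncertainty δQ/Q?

0.0982

Let u = q + r = 100.2. δu = √(δq² + δr²) = √(0.173 + 90.9) = 9.55, so δu/u = 0.0953.
Q is then a monomial in u, z:
δQ/Q = √((δu/u)² + (-1·δz/z)²) = √(0.00908 + 0.000576) = 0.0982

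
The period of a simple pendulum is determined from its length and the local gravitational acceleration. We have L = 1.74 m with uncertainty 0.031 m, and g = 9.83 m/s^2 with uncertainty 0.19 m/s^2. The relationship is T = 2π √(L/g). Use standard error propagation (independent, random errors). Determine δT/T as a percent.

Since T is a product/quotient, work with relative uncertainties:
  (½·δL/L)² = (0.5×0.0178)² = 7.94e-05;  (−½·δg/g)² = (-0.5×0.0193)² = 9.34e-05
δT/T = √(0.000173) = 0.0131

1.31%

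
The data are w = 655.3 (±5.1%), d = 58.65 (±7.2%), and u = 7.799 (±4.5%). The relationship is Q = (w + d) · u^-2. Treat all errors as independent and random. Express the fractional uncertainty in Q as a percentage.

Let h = w + d = 713.9. δh = √(δw² + δd²) = √(1120 + 17.8) = 33.7, so δh/h = 0.0472.
Q is then a monomial in h, u:
δQ/Q = √((δh/h)² + (-2·δu/u)²) = √(0.00223 + 0.00810) = 0.102

10.2%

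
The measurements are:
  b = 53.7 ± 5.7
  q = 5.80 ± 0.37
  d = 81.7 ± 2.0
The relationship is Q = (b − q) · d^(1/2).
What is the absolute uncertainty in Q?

Let u = b − q = 47.9. δu = √(δb² + δq²) = √(32.5 + 0.137) = 5.71, so δu/u = 0.119.
Q is then a monomial in u, d:
δQ/Q = √((δu/u)² + (½·δd/d)²) = √(0.0142 + 0.000150) = 0.120
Q = 433, so δQ = 0.120 × 433 = 51.9.

51.9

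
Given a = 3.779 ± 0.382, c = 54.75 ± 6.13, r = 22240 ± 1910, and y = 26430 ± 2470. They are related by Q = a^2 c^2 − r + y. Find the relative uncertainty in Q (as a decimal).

Let p = a^2·c^2 = 42810. δp/p = √((2·δa/a)² + (2·δc/c)²) = √(0.0409 + 0.0501) = 0.302, so δp = 12900.
Q = p − r + y: δQ = √(δp² + δr² + δy²) = √(1.67e+08 + 3.65e+06 + 6.1e+06) = 13300
Q = 47000, so δQ/Q = 13300/47000 = 0.283.

0.283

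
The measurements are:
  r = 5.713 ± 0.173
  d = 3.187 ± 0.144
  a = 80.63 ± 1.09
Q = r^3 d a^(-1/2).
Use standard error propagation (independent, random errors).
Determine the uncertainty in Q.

6.73

Q is a product of powers, so relative uncertainties combine in quadrature:
  (3·δr/r)² = (3×0.0303)² = 0.00825;  (1·δd/d)² = (1×0.0452)² = 0.00204;  (−½·δa/a)² = (-0.5×0.0135)² = 4.57e-05
δQ/Q = √(0.0103) = 0.102
Q = 66.18, so δQ = 0.102 × 66.18 = 6.73.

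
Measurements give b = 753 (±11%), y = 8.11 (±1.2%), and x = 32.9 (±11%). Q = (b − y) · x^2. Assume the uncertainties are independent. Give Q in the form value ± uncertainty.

Let u = b − y = 745. δu = √(δb² + δy²) = √(6860 + 0.00947) = 82.8, so δu/u = 0.111.
Q is then a monomial in u, x:
δQ/Q = √((δu/u)² + (2·δx/x)²) = √(0.0124 + 0.0484) = 0.247
Q = 8.06e+05, so δQ = 0.247 × 8.06e+05 = 1.99e+05.

(8.06 ± 1.99) × 10^5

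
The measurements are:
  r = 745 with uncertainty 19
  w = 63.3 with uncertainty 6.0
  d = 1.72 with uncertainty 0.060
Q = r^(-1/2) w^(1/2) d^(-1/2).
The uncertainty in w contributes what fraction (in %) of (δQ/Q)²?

(δQ/Q)² = (−½·δr/r)² + (½·δw/w)² + (−½·δd/d)²
  r term: (-0.5×0.0255)² = 0.000163
  w term: (0.5×0.0948)² = 0.00225
  d term: (-0.5×0.0349)² = 0.000304
Total = 0.00271. Share from w = 0.00225/0.00271 = 0.828.

82.8%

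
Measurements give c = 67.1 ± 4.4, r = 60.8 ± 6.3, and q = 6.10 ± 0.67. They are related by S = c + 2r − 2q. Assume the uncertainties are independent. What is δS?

13.4

For a sum/difference, combine absolute errors in quadrature:
  (δc)² = 19.4;  (2·δr)² = 159;  (2·δq)² = 1.80
δS = √(180) = 13.4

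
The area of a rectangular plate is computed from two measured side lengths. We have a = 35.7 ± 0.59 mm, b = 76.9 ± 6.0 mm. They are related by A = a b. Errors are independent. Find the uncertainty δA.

219 mm^2

Since A is a product/quotient, work with relative uncertainties:
  (1·δa/a)² = (1×0.0165)² = 0.000273;  (1·δb/b)² = (1×0.0780)² = 0.00609
δA/A = √(0.00636) = 0.0798
A = 2750 mm^2, so δA = 0.0798 × 2750 = 219 mm^2.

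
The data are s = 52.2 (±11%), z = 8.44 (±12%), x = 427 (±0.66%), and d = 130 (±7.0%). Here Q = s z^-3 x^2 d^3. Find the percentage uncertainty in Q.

For a monomial Q ∝ s, z^-3, x^2, d^3, fractional errors add in quadrature:
  (1·δs/s)² = (1×0.110)² = 0.0121;  (-3·δz/z)² = (-3×0.120)² = 0.130;  (2·δx/x)² = (2×0.00660)² = 0.000174;  (3·δd/d)² = (3×0.0700)² = 0.0441
δQ/Q = √(0.186) = 0.431

43.1%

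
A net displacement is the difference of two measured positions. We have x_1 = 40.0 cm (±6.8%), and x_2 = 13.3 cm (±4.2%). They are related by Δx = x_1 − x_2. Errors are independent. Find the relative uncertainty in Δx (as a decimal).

Absolute uncertainties add in quadrature for a linear combination:
  (δx_1)² = 7.40;  (δx_2)² = 0.312
δΔx = √(7.71) = 2.78 cm
Δx = 26.7 cm, so δΔx/Δx = 2.78/26.7 = 0.104.

0.104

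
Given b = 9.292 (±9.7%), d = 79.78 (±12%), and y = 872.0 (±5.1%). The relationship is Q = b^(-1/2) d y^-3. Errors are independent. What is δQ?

Relative error in a monomial: (δQ/Q)² = Σ (nᵢ · δxᵢ/xᵢ)².
  (−½·δb/b)² = (-0.5×0.0970)² = 0.00235;  (1·δd/d)² = (1×0.120)² = 0.0144;  (-3·δy/y)² = (-3×0.0510)² = 0.0234
δQ/Q = √(0.0402) = 0.200
Q = 3.947e-08, so δQ = 0.200 × 3.947e-08 = 7.91e-09.

7.91e-09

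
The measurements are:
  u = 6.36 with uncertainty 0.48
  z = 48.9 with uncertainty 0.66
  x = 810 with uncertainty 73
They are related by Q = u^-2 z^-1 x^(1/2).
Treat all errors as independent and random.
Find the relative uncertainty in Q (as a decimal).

0.158

Each factor contributes (exponent × relative error)² to (δQ/Q)²:
  (-2·δu/u)² = (-2×0.0755)² = 0.0228;  (-1·δz/z)² = (-1×0.0135)² = 0.000182;  (½·δx/x)² = (0.5×0.0901)² = 0.00203
δQ/Q = √(0.0250) = 0.158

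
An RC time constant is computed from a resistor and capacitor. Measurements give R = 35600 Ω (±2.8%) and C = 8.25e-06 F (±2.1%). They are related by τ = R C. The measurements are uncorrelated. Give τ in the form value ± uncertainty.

Products/powers → add relative errors in quadrature, weighted by exponent:
  (1·δR/R)² = (1×0.0280)² = 0.000784;  (1·δC/C)² = (1×0.0210)² = 0.000441
δτ/τ = √(0.00122) = 0.0350
τ = 0.294 s, so δτ = 0.0350 × 0.294 = 0.0103 s.

0.294 ± 0.0103 s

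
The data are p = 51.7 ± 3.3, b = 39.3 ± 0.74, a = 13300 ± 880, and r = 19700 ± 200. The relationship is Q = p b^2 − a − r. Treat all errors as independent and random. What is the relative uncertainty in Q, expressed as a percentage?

Let w = p·b^2 = 79900. δw/w = √((1·δp/p)² + (2·δb/b)²) = √(0.00407 + 0.00142) = 0.0741, so δw = 5920.
Q = w − a − r: δQ = √(δw² + δa² + δr²) = √(3.5e+07 + 7.74e+05 + 40000) = 5990
Q = 46900, so δQ/Q = 5990/46900 = 0.128.

12.8%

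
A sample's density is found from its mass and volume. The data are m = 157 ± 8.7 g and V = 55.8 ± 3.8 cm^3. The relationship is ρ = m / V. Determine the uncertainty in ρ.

Each factor contributes (exponent × relative error)² to (δρ/ρ)²:
  (1·δm/m)² = (1×0.0554)² = 0.00307;  (-1·δV/V)² = (-1×0.0681)² = 0.00464
δρ/ρ = √(0.00771) = 0.0878
ρ = 2.81 g/cm^3, so δρ = 0.0878 × 2.81 = 0.247 g/cm^3.

0.247 g/cm^3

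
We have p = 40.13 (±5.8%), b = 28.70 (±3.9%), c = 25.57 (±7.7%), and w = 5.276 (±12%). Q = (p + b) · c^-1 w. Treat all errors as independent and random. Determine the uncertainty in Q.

Let u = p + b = 68.83. δu = √(δp² + δb²) = √(5.42 + 1.25) = 2.58, so δu/u = 0.0375.
Q is then a monomial in u, c, w:
δQ/Q = √((δu/u)² + (-1·δc/c)² + (1·δw/w)²) = √(0.00141 + 0.00593 + 0.0144) = 0.147
Q = 14.20, so δQ = 0.147 × 14.20 = 2.09.

2.09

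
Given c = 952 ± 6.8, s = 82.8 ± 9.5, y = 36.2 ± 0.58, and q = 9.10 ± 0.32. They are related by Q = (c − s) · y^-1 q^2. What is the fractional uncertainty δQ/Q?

Let u = c − s = 869. δu = √(δc² + δs²) = √(46.2 + 90.2) = 11.7, so δu/u = 0.0134.
Q is then a monomial in u, y, q:
δQ/Q = √((δu/u)² + (-1·δy/y)² + (2·δq/q)²) = √(0.000181 + 0.000257 + 0.00495) = 0.0734

0.0734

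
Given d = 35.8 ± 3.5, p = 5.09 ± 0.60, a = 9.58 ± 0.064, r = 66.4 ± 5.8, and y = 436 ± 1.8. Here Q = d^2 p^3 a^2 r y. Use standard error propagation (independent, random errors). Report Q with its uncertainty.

(4.49 ± 1.86) × 10^11

Q is a product of powers, so relative uncertainties combine in quadrature:
  (2·δd/d)² = (2×0.0978)² = 0.0382;  (3·δp/p)² = (3×0.118)² = 0.125;  (2·δa/a)² = (2×0.00668)² = 0.000179;  (1·δr/r)² = (1×0.0873)² = 0.00763;  (1·δy/y)² = (1×0.00413)² = 1.7e-05
δQ/Q = √(0.171) = 0.414
Q = 4.49e+11, so δQ = 0.414 × 4.49e+11 = 1.86e+11.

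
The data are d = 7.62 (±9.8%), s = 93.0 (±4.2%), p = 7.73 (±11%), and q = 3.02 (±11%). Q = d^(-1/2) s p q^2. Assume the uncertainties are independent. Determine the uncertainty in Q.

Products/powers → add relative errors in quadrature, weighted by exponent:
  (−½·δd/d)² = (-0.5×0.0980)² = 0.00240;  (1·δs/s)² = (1×0.0420)² = 0.00176;  (1·δp/p)² = (1×0.110)² = 0.0121;  (2·δq/q)² = (2×0.110)² = 0.0484
δQ/Q = √(0.0647) = 0.254
Q = 2380, so δQ = 0.254 × 2380 = 604.

604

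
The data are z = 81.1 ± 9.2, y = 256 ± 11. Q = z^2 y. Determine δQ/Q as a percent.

23.1%

Relative error in a monomial: (δQ/Q)² = Σ (nᵢ · δxᵢ/xᵢ)².
  (2·δz/z)² = (2×0.113)² = 0.0515;  (1·δy/y)² = (1×0.0430)² = 0.00185
δQ/Q = √(0.0533) = 0.231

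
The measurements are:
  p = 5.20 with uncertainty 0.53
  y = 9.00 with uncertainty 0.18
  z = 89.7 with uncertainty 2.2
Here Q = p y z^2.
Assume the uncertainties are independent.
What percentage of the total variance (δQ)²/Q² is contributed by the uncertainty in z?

(δQ/Q)² = (1·δp/p)² + (1·δy/y)² + (2·δz/z)²
  p term: (1×0.102)² = 0.0104
  y term: (1×0.0200)² = 0.000400
  z term: (2×0.0245)² = 0.00241
Total = 0.0132. Share from z = 0.00241/0.0132 = 0.182.

18.2%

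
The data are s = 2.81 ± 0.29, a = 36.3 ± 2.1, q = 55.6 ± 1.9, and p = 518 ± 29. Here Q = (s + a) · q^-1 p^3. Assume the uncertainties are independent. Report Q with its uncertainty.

(9.78 ± 1.76) × 10^7

Let u = s + a = 39.1. δu = √(δs² + δa²) = √(0.0841 + 4.41) = 2.12, so δu/u = 0.0542.
Q is then a monomial in u, q, p:
δQ/Q = √((δu/u)² + (-1·δq/q)² + (3·δp/p)²) = √(0.00294 + 0.00117 + 0.0282) = 0.180
Q = 9.78e+07, so δQ = 0.180 × 9.78e+07 = 1.76e+07.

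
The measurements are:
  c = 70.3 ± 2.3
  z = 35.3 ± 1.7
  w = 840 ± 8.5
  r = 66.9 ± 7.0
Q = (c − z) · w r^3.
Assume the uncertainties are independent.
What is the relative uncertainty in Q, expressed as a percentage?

Let u = c − z = 35.0. δu = √(δc² + δz²) = √(5.29 + 2.89) = 2.86, so δu/u = 0.0817.
Q is then a monomial in u, w, r:
δQ/Q = √((δu/u)² + (1·δw/w)² + (3·δr/r)²) = √(0.00668 + 0.000102 + 0.0985) = 0.325

32.5%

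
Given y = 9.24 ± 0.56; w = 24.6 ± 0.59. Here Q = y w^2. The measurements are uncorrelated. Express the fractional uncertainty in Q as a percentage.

7.73%

Since Q is a product/quotient, work with relative uncertainties:
  (1·δy/y)² = (1×0.0606)² = 0.00367;  (2·δw/w)² = (2×0.0240)² = 0.00230
δQ/Q = √(0.00597) = 0.0773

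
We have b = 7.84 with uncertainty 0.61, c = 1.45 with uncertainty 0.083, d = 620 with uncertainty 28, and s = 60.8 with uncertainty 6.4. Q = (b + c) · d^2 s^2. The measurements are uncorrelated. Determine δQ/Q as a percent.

Let u = b + c = 9.29. δu = √(δb² + δc²) = √(0.372 + 0.00689) = 0.616, so δu/u = 0.0663.
Q is then a monomial in u, d, s:
δQ/Q = √((δu/u)² + (2·δd/d)² + (2·δs/s)²) = √(0.00439 + 0.00816 + 0.0443) = 0.238

23.8%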